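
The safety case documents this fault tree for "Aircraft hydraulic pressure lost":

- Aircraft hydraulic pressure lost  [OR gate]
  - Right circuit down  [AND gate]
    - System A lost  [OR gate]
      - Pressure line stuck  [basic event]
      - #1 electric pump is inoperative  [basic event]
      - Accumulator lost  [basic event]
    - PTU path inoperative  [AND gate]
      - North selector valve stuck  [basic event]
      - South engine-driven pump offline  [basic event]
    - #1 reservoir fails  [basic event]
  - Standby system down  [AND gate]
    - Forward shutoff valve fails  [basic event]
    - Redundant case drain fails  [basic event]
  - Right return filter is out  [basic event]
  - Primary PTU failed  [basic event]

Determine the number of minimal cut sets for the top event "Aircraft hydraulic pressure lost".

System A lost [OR]: union of children's cut sets → 3 cut set(s).
PTU path inoperative [AND]: one cut set from each child combined → 1 × 1 = 1 cut set(s).
Right circuit down [AND]: one cut set from each child combined → 3 × 1 × 1 = 3 cut set(s).
Standby system down [AND]: one cut set from each child combined → 1 × 1 = 1 cut set(s).
Aircraft hydraulic pressure lost [OR]: union of children's cut sets → 6 cut set(s).
Minimal cut sets: {#1 reservoir fails, North selector valve stuck, Pressure line stuck, South engine-driven pump offline}; {#1 electric pump is inoperative, #1 reservoir fails, North selector valve stuck, South engine-driven pump offline}; {#1 reservoir fails, Accumulator lost, North selector valve stuck, South engine-driven pump offline}; {Forward shutoff valve fails, Redundant case drain fails}; {Right return filter is out}; {Primary PTU failed}.

6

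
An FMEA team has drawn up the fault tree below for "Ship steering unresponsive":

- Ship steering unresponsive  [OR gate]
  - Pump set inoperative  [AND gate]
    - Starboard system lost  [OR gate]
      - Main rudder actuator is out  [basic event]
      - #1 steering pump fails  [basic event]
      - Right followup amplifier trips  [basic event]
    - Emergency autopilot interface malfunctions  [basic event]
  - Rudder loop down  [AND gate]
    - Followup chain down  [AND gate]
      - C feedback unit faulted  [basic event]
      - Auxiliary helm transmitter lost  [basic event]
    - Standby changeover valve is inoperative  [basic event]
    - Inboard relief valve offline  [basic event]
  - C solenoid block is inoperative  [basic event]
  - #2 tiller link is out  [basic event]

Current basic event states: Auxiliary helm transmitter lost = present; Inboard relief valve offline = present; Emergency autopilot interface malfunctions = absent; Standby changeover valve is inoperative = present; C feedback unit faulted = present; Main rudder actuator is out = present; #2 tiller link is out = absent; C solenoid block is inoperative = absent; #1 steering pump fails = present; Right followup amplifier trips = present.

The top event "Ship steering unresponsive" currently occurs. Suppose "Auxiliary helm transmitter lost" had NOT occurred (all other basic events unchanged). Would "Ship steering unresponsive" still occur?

No

Counterfactual: set "Auxiliary helm transmitter lost" to not occurred.
Starboard system lost [OR]: Main rudder actuator is out=occurs, #1 steering pump fails=occurs, Right followup amplifier trips=occurs → at least one input occurs → occurs.
Pump set inoperative [AND]: Starboard system lost=occurs, Emergency autopilot interface malfunctions=not → not all inputs occur → does not occur.
Followup chain down [AND]: C feedback unit faulted=occurs, Auxiliary helm transmitter lost=not → not all inputs occur → does not occur.
Rudder loop down [AND]: Followup chain down=not, Standby changeover valve is inoperative=occurs, Inboard relief valve offline=occurs → not all inputs occur → does not occur.
Ship steering unresponsive [OR]: Pump set inoperative=not, Rudder loop down=not, C solenoid block is inoperative=not, #2 tiller link is out=not → no input occurs → does not occur.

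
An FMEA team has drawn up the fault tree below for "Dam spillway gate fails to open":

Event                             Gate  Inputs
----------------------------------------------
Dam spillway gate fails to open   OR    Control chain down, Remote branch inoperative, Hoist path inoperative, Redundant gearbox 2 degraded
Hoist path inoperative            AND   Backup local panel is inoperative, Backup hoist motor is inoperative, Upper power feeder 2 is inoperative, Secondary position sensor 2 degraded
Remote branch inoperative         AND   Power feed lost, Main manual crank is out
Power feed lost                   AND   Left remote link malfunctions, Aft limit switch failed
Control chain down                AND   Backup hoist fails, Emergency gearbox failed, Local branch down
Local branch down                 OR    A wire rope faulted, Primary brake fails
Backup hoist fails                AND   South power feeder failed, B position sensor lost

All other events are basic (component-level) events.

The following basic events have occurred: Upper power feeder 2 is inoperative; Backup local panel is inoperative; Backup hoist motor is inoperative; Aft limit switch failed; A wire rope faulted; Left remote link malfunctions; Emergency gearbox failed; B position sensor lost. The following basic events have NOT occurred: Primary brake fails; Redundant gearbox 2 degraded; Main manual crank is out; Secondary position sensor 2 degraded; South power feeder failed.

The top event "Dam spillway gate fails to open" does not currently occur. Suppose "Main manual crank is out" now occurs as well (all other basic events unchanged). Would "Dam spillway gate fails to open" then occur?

Counterfactual: set "Main manual crank is out" to occurred.
Backup hoist fails [AND]: South power feeder failed=not, B position sensor lost=occurs → not all inputs occur → does not occur.
Local branch down [OR]: A wire rope faulted=occurs, Primary brake fails=not → at least one input occurs → occurs.
Control chain down [AND]: Backup hoist fails=not, Emergency gearbox failed=occurs, Local branch down=occurs → not all inputs occur → does not occur.
Power feed lost [AND]: Left remote link malfunctions=occurs, Aft limit switch failed=occurs → all inputs occur → occurs.
Remote branch inoperative [AND]: Power feed lost=occurs, Main manual crank is out=occurs → all inputs occur → occurs.
Hoist path inoperative [AND]: Backup local panel is inoperative=occurs, Backup hoist motor is inoperative=occurs, Upper power feeder 2 is inoperative=occurs, Secondary position sensor 2 degraded=not → not all inputs occur → does not occur.
Dam spillway gate fails to open [OR]: Control chain down=not, Remote branch inoperative=occurs, Hoist path inoperative=not, Redundant gearbox 2 degraded=not → at least one input occurs → occurs.

Yes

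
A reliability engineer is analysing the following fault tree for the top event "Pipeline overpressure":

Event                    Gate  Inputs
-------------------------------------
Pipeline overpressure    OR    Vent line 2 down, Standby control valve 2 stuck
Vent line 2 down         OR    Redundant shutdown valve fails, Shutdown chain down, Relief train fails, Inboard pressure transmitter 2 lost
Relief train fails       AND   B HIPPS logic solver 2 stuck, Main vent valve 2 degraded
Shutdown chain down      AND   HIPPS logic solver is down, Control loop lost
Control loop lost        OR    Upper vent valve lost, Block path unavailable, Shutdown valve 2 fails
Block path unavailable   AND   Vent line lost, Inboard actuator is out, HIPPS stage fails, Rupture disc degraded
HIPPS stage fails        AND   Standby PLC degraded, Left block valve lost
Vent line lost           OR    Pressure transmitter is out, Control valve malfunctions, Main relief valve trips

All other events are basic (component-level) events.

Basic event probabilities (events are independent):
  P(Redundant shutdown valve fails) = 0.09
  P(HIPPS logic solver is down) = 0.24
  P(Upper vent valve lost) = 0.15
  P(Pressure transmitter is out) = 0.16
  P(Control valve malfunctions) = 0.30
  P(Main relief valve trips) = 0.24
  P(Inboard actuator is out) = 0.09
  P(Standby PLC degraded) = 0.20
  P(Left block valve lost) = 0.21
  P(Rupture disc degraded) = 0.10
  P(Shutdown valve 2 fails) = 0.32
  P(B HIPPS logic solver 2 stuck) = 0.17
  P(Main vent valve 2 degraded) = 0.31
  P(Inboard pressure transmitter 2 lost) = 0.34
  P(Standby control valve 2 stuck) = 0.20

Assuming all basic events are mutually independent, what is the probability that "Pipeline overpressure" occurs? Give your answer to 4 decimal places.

0.5910

P(Vent line lost) [OR] = 1 − (1−0.16) × (1−0.30) × (1−0.24) = 0.553120
P(HIPPS stage fails) [AND] = 0.20 × 0.21 = 0.042000
P(Block path unavailable) [AND] = 0.553120 × 0.09 × 0.042000 × 0.10 = 0.000209
P(Control loop lost) [OR] = 1 − (1−0.15) × (1−0.000209) × (1−0.32) = 0.422121
P(Shutdown chain down) [AND] = 0.24 × 0.422121 = 0.101309
P(Relief train fails) [AND] = 0.17 × 0.31 = 0.052700
P(Vent line 2 down) [OR] = 1 − (1−0.09) × (1−0.101309) × (1−0.052700) × (1−0.34) = 0.488691
P(Pipeline overpressure) [OR] = 1 − (1−0.488691) × (1−0.20) = 0.590953
Rounded to 4 decimal places: P(Pipeline overpressure) ≈ 0.5910.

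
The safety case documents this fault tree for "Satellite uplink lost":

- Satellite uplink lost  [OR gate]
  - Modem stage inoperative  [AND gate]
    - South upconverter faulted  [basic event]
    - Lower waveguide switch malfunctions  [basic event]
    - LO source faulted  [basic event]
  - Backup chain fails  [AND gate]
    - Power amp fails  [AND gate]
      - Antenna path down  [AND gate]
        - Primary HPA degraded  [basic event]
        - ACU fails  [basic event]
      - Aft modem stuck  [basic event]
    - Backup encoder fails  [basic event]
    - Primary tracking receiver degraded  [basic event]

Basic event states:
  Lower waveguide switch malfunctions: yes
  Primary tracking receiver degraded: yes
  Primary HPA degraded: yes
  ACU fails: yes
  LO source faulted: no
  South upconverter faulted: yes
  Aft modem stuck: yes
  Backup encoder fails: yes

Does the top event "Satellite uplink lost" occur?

Yes

Modem stage inoperative [AND]: South upconverter faulted=occurs, Lower waveguide switch malfunctions=occurs, LO source faulted=not → not all inputs occur → does not occur.
Antenna path down [AND]: Primary HPA degraded=occurs, ACU fails=occurs → all inputs occur → occurs.
Power amp fails [AND]: Antenna path down=occurs, Aft modem stuck=occurs → all inputs occur → occurs.
Backup chain fails [AND]: Power amp fails=occurs, Backup encoder fails=occurs, Primary tracking receiver degraded=occurs → all inputs occur → occurs.
Satellite uplink lost [OR]: Modem stage inoperative=not, Backup chain fails=occurs → at least one input occurs → occurs.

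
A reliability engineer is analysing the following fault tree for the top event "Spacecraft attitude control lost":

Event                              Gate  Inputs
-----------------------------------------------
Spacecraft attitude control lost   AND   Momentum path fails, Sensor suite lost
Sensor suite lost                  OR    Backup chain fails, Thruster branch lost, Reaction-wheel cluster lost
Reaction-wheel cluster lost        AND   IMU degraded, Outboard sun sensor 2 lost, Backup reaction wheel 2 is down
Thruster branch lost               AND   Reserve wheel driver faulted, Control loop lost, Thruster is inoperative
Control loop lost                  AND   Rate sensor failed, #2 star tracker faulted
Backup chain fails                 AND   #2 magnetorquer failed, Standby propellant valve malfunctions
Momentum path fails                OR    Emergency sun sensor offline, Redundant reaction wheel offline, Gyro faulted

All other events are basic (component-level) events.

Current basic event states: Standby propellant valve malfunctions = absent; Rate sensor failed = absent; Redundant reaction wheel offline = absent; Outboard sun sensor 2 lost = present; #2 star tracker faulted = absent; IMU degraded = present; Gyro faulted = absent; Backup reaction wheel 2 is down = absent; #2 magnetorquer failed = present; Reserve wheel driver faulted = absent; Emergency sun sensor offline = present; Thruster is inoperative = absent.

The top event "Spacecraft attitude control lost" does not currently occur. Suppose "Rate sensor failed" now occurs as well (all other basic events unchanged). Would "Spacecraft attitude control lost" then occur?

Counterfactual: set "Rate sensor failed" to occurred.
Momentum path fails [OR]: Emergency sun sensor offline=occurs, Redundant reaction wheel offline=not, Gyro faulted=not → at least one input occurs → occurs.
Backup chain fails [AND]: #2 magnetorquer failed=occurs, Standby propellant valve malfunctions=not → not all inputs occur → does not occur.
Control loop lost [AND]: Rate sensor failed=occurs, #2 star tracker faulted=not → not all inputs occur → does not occur.
Thruster branch lost [AND]: Reserve wheel driver faulted=not, Control loop lost=not, Thruster is inoperative=not → not all inputs occur → does not occur.
Reaction-wheel cluster lost [AND]: IMU degraded=occurs, Outboard sun sensor 2 lost=occurs, Backup reaction wheel 2 is down=not → not all inputs occur → does not occur.
Sensor suite lost [OR]: Backup chain fails=not, Thruster branch lost=not, Reaction-wheel cluster lost=not → no input occurs → does not occur.
Spacecraft attitude control lost [AND]: Momentum path fails=occurs, Sensor suite lost=not → not all inputs occur → does not occur.

No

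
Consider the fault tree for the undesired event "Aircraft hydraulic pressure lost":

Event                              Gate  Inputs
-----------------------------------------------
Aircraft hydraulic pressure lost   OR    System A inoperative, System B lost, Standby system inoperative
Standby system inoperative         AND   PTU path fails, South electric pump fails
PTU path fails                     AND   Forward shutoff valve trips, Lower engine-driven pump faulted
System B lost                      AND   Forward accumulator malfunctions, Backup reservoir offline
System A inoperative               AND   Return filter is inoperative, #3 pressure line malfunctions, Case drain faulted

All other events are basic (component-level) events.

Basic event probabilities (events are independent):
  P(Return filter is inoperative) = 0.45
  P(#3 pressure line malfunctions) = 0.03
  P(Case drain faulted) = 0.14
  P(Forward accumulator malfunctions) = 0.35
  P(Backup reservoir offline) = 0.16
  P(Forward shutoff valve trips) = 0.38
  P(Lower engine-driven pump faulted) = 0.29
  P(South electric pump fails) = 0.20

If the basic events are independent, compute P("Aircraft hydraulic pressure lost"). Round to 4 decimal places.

P(System A inoperative) [AND] = 0.45 × 0.03 × 0.14 = 0.001890
P(System B lost) [AND] = 0.35 × 0.16 = 0.056000
P(PTU path fails) [AND] = 0.38 × 0.29 = 0.110200
P(Standby system inoperative) [AND] = 0.110200 × 0.20 = 0.022040
P(Aircraft hydraulic pressure lost) [OR] = 1 − (1−0.001890) × (1−0.056000) × (1−0.022040) = 0.078551
Rounded to 4 decimal places: P(Aircraft hydraulic pressure lost) ≈ 0.0786.

0.0786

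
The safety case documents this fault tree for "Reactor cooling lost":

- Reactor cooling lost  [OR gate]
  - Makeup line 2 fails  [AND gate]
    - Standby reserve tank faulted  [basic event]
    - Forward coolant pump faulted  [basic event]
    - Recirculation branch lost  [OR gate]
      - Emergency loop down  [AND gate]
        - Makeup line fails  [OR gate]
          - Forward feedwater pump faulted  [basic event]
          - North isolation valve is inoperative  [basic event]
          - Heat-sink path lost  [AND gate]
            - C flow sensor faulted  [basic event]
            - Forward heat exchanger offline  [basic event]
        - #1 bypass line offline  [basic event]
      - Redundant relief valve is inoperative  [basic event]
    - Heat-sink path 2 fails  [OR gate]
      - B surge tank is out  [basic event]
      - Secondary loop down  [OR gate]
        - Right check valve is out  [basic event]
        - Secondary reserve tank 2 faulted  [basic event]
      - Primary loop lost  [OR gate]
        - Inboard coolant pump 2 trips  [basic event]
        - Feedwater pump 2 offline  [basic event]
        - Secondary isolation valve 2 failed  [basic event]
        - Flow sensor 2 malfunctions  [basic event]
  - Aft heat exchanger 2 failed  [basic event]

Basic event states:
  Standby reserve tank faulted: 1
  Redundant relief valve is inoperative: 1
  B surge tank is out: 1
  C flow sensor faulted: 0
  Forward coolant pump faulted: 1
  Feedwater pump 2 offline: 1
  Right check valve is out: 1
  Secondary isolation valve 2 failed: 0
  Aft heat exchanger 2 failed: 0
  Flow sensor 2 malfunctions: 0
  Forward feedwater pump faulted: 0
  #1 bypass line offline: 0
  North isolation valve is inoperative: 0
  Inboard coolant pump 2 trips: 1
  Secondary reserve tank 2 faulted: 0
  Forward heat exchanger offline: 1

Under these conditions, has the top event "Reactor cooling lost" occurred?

Heat-sink path lost [AND]: C flow sensor faulted=not, Forward heat exchanger offline=occurs → not all inputs occur → does not occur.
Makeup line fails [OR]: Forward feedwater pump faulted=not, North isolation valve is inoperative=not, Heat-sink path lost=not → no input occurs → does not occur.
Emergency loop down [AND]: Makeup line fails=not, #1 bypass line offline=not → not all inputs occur → does not occur.
Recirculation branch lost [OR]: Emergency loop down=not, Redundant relief valve is inoperative=occurs → at least one input occurs → occurs.
Secondary loop down [OR]: Right check valve is out=occurs, Secondary reserve tank 2 faulted=not → at least one input occurs → occurs.
Primary loop lost [OR]: Inboard coolant pump 2 trips=occurs, Feedwater pump 2 offline=occurs, Secondary isolation valve 2 failed=not, Flow sensor 2 malfunctions=not → at least one input occurs → occurs.
Heat-sink path 2 fails [OR]: B surge tank is out=occurs, Secondary loop down=occurs, Primary loop lost=occurs → at least one input occurs → occurs.
Makeup line 2 fails [AND]: Standby reserve tank faulted=occurs, Forward coolant pump faulted=occurs, Recirculation branch lost=occurs, Heat-sink path 2 fails=occurs → all inputs occur → occurs.
Reactor cooling lost [OR]: Makeup line 2 fails=occurs, Aft heat exchanger 2 failed=not → at least one input occurs → occurs.

Yes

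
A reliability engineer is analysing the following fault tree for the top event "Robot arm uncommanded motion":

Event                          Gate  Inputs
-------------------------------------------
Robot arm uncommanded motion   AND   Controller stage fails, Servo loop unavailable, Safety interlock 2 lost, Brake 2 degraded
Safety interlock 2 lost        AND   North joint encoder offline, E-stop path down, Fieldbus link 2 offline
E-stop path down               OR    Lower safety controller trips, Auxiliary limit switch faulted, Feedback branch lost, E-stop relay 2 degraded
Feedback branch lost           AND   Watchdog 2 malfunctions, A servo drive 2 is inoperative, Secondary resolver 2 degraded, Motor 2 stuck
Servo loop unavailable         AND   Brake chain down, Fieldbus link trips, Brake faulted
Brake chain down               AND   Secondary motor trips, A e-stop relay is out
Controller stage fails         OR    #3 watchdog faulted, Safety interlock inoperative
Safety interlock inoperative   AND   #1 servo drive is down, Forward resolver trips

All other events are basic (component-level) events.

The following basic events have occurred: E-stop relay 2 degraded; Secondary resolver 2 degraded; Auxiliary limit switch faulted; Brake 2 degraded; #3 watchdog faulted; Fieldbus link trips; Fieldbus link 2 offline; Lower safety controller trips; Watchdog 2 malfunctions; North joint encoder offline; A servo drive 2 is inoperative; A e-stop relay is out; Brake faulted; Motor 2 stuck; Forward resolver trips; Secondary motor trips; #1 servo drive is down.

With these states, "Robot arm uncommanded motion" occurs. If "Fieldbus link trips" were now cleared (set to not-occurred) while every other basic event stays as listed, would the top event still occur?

No

Counterfactual: set "Fieldbus link trips" to not occurred.
Safety interlock inoperative [AND]: #1 servo drive is down=occurs, Forward resolver trips=occurs → all inputs occur → occurs.
Controller stage fails [OR]: #3 watchdog faulted=occurs, Safety interlock inoperative=occurs → at least one input occurs → occurs.
Brake chain down [AND]: Secondary motor trips=occurs, A e-stop relay is out=occurs → all inputs occur → occurs.
Servo loop unavailable [AND]: Brake chain down=occurs, Fieldbus link trips=not, Brake faulted=occurs → not all inputs occur → does not occur.
Feedback branch lost [AND]: Watchdog 2 malfunctions=occurs, A servo drive 2 is inoperative=occurs, Secondary resolver 2 degraded=occurs, Motor 2 stuck=occurs → all inputs occur → occurs.
E-stop path down [OR]: Lower safety controller trips=occurs, Auxiliary limit switch faulted=occurs, Feedback branch lost=occurs, E-stop relay 2 degraded=occurs → at least one input occurs → occurs.
Safety interlock 2 lost [AND]: North joint encoder offline=occurs, E-stop path down=occurs, Fieldbus link 2 offline=occurs → all inputs occur → occurs.
Robot arm uncommanded motion [AND]: Controller stage fails=occurs, Servo loop unavailable=not, Safety interlock 2 lost=occurs, Brake 2 degraded=occurs → not all inputs occur → does not occur.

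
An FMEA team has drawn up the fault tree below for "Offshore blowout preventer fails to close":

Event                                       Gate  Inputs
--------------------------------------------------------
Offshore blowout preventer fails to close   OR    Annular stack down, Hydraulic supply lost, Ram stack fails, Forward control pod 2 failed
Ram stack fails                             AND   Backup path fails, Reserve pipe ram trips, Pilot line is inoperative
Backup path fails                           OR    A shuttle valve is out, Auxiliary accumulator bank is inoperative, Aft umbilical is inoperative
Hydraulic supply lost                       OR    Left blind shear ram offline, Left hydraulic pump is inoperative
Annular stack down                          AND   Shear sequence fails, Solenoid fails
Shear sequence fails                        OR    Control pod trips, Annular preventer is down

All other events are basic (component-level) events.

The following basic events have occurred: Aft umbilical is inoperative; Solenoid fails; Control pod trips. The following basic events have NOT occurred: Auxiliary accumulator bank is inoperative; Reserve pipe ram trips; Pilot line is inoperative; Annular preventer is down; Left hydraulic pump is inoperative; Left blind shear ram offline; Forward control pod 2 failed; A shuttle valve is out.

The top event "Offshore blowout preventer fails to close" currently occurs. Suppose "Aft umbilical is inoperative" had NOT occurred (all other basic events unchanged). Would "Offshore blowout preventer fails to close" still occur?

Yes

Counterfactual: set "Aft umbilical is inoperative" to not occurred.
Shear sequence fails [OR]: Control pod trips=occurs, Annular preventer is down=not → at least one input occurs → occurs.
Annular stack down [AND]: Shear sequence fails=occurs, Solenoid fails=occurs → all inputs occur → occurs.
Hydraulic supply lost [OR]: Left blind shear ram offline=not, Left hydraulic pump is inoperative=not → no input occurs → does not occur.
Backup path fails [OR]: A shuttle valve is out=not, Auxiliary accumulator bank is inoperative=not, Aft umbilical is inoperative=not → no input occurs → does not occur.
Ram stack fails [AND]: Backup path fails=not, Reserve pipe ram trips=not, Pilot line is inoperative=not → not all inputs occur → does not occur.
Offshore blowout preventer fails to close [OR]: Annular stack down=occurs, Hydraulic supply lost=not, Ram stack fails=not, Forward control pod 2 failed=not → at least one input occurs → occurs.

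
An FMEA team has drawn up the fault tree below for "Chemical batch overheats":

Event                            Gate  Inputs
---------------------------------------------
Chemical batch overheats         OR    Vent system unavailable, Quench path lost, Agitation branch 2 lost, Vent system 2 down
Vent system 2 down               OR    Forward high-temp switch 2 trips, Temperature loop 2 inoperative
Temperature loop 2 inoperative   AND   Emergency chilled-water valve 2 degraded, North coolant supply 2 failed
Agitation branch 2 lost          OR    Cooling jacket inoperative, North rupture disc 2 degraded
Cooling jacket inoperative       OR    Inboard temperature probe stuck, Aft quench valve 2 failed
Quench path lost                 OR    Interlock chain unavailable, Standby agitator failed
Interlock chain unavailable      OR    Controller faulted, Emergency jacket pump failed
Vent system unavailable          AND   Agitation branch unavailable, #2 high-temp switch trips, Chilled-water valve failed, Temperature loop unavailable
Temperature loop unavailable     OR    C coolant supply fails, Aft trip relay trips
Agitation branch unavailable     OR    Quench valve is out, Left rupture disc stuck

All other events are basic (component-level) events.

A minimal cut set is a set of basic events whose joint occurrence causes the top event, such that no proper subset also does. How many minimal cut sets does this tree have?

Agitation branch unavailable [OR]: union of children's cut sets → 2 cut set(s).
Temperature loop unavailable [OR]: union of children's cut sets → 2 cut set(s).
Vent system unavailable [AND]: one cut set from each child combined → 2 × 1 × 1 × 2 = 4 cut set(s).
Interlock chain unavailable [OR]: union of children's cut sets → 2 cut set(s).
Quench path lost [OR]: union of children's cut sets → 3 cut set(s).
Cooling jacket inoperative [OR]: union of children's cut sets → 2 cut set(s).
Agitation branch 2 lost [OR]: union of children's cut sets → 3 cut set(s).
Temperature loop 2 inoperative [AND]: one cut set from each child combined → 1 × 1 = 1 cut set(s).
Vent system 2 down [OR]: union of children's cut sets → 2 cut set(s).
Chemical batch overheats [OR]: union of children's cut sets → 12 cut set(s).

12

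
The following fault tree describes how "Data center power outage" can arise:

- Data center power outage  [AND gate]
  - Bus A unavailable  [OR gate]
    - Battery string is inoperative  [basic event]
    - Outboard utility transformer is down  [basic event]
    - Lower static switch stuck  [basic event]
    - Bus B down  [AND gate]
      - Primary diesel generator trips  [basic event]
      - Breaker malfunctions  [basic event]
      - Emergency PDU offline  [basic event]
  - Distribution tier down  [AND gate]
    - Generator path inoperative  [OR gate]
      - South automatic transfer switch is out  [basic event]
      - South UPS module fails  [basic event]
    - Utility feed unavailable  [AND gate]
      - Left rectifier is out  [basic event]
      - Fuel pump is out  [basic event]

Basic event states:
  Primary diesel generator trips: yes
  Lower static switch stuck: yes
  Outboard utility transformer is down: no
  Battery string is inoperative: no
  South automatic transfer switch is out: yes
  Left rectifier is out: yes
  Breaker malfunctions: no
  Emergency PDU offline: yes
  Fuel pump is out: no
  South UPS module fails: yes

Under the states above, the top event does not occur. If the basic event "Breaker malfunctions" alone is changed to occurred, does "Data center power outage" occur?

Counterfactual: set "Breaker malfunctions" to occurred.
Bus B down [AND]: Primary diesel generator trips=occurs, Breaker malfunctions=occurs, Emergency PDU offline=occurs → all inputs occur → occurs.
Bus A unavailable [OR]: Battery string is inoperative=not, Outboard utility transformer is down=not, Lower static switch stuck=occurs, Bus B down=occurs → at least one input occurs → occurs.
Generator path inoperative [OR]: South automatic transfer switch is out=occurs, South UPS module fails=occurs → at least one input occurs → occurs.
Utility feed unavailable [AND]: Left rectifier is out=occurs, Fuel pump is out=not → not all inputs occur → does not occur.
Distribution tier down [AND]: Generator path inoperative=occurs, Utility feed unavailable=not → not all inputs occur → does not occur.
Data center power outage [AND]: Bus A unavailable=occurs, Distribution tier down=not → not all inputs occur → does not occur.

No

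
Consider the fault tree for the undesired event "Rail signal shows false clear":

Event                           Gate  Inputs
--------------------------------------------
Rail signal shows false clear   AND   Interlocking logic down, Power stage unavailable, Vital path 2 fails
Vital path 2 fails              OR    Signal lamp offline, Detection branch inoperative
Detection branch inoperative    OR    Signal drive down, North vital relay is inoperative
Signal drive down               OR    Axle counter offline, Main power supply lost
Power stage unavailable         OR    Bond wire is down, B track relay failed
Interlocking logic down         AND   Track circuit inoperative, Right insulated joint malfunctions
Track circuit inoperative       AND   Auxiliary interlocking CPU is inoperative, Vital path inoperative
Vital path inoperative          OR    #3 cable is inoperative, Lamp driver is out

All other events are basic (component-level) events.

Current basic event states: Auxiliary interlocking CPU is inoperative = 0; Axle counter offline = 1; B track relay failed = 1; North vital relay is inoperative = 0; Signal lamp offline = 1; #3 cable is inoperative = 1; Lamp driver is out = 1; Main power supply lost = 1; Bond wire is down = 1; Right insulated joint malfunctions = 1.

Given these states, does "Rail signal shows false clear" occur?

Vital path inoperative [OR]: #3 cable is inoperative=occurs, Lamp driver is out=occurs → at least one input occurs → occurs.
Track circuit inoperative [AND]: Auxiliary interlocking CPU is inoperative=not, Vital path inoperative=occurs → not all inputs occur → does not occur.
Interlocking logic down [AND]: Track circuit inoperative=not, Right insulated joint malfunctions=occurs → not all inputs occur → does not occur.
Power stage unavailable [OR]: Bond wire is down=occurs, B track relay failed=occurs → at least one input occurs → occurs.
Signal drive down [OR]: Axle counter offline=occurs, Main power supply lost=occurs → at least one input occurs → occurs.
Detection branch inoperative [OR]: Signal drive down=occurs, North vital relay is inoperative=not → at least one input occurs → occurs.
Vital path 2 fails [OR]: Signal lamp offline=occurs, Detection branch inoperative=occurs → at least one input occurs → occurs.
Rail signal shows false clear [AND]: Interlocking logic down=not, Power stage unavailable=occurs, Vital path 2 fails=occurs → not all inputs occur → does not occur.

No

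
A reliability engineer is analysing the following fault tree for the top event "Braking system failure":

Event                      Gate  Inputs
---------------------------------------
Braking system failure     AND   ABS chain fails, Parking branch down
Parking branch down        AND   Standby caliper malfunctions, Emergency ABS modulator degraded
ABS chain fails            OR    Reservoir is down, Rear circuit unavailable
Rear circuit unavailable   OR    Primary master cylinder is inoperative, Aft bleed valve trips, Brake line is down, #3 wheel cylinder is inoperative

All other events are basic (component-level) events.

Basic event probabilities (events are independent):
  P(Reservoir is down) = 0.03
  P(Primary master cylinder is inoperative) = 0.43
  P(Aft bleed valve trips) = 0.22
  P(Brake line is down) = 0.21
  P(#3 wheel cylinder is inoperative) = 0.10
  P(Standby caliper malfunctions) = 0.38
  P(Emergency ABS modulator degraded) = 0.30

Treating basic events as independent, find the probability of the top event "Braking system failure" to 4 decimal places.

0.0790

P(Rear circuit unavailable) [OR] = 1 − (1−0.43) × (1−0.22) × (1−0.21) × (1−0.10) = 0.683889
P(ABS chain fails) [OR] = 1 − (1−0.03) × (1−0.683889) = 0.693372
P(Parking branch down) [AND] = 0.38 × 0.30 = 0.114000
P(Braking system failure) [AND] = 0.693372 × 0.114000 = 0.079044
Rounded to 4 decimal places: P(Braking system failure) ≈ 0.0790.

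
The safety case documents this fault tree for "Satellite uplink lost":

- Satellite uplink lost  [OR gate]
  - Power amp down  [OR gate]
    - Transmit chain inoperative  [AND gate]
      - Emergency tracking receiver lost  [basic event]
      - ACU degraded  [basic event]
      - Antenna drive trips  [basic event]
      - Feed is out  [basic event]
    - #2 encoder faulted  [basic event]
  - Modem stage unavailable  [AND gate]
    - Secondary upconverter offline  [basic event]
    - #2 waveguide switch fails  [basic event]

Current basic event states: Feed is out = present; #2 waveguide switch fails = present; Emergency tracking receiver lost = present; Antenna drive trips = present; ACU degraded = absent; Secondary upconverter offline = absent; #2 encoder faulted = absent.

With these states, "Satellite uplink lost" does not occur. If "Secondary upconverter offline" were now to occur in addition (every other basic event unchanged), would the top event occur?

Counterfactual: set "Secondary upconverter offline" to occurred.
Transmit chain inoperative [AND]: Emergency tracking receiver lost=occurs, ACU degraded=not, Antenna drive trips=occurs, Feed is out=occurs → not all inputs occur → does not occur.
Power amp down [OR]: Transmit chain inoperative=not, #2 encoder faulted=not → no input occurs → does not occur.
Modem stage unavailable [AND]: Secondary upconverter offline=occurs, #2 waveguide switch fails=occurs → all inputs occur → occurs.
Satellite uplink lost [OR]: Power amp down=not, Modem stage unavailable=occurs → at least one input occurs → occurs.

Yes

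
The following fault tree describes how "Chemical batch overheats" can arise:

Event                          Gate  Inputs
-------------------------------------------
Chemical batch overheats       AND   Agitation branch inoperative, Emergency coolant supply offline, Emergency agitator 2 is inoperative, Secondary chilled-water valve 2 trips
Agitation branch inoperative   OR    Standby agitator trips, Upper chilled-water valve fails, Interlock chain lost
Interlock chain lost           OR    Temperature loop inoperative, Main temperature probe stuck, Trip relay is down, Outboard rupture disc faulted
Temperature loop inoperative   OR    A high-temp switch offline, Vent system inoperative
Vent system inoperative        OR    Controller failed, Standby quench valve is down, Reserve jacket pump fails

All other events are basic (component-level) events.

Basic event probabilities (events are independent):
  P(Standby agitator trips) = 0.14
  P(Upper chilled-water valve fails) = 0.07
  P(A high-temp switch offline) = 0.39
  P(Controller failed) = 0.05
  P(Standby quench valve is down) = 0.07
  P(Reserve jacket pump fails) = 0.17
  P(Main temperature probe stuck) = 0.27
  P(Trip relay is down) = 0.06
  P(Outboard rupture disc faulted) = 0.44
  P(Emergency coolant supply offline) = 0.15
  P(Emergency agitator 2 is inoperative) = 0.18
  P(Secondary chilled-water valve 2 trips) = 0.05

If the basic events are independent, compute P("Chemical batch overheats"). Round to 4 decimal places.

P(Vent system inoperative) [OR] = 1 − (1−0.05) × (1−0.07) × (1−0.17) = 0.266695
P(Temperature loop inoperative) [OR] = 1 − (1−0.39) × (1−0.266695) = 0.552684
P(Interlock chain lost) [OR] = 1 − (1−0.552684) × (1−0.27) × (1−0.06) × (1−0.44) = 0.828109
P(Agitation branch inoperative) [OR] = 1 − (1−0.14) × (1−0.07) × (1−0.828109) = 0.862522
P(Chemical batch overheats) [AND] = 0.862522 × 0.15 × 0.18 × 0.05 = 0.001164
Rounded to 4 decimal places: P(Chemical batch overheats) ≈ 0.0012.

0.0012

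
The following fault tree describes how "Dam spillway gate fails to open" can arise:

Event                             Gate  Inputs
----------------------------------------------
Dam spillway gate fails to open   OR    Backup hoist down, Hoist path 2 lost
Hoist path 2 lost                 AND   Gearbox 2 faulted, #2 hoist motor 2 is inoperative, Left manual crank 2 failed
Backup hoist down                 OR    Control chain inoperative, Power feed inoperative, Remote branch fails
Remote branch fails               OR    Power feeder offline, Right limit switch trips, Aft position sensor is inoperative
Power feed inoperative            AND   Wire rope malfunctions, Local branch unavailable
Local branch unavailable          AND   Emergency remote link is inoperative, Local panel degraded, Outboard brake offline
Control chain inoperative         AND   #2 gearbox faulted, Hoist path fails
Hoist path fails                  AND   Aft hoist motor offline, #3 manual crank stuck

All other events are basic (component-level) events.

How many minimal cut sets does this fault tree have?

6

Hoist path fails [AND]: one cut set from each child combined → 1 × 1 = 1 cut set(s).
Control chain inoperative [AND]: one cut set from each child combined → 1 × 1 = 1 cut set(s).
Local branch unavailable [AND]: one cut set from each child combined → 1 × 1 × 1 = 1 cut set(s).
Power feed inoperative [AND]: one cut set from each child combined → 1 × 1 = 1 cut set(s).
Remote branch fails [OR]: union of children's cut sets → 3 cut set(s).
Backup hoist down [OR]: union of children's cut sets → 5 cut set(s).
Hoist path 2 lost [AND]: one cut set from each child combined → 1 × 1 × 1 = 1 cut set(s).
Dam spillway gate fails to open [OR]: union of children's cut sets → 6 cut set(s).
Minimal cut sets: {#2 gearbox faulted, #3 manual crank stuck, Aft hoist motor offline}; {Emergency remote link is inoperative, Local panel degraded, Outboard brake offline, Wire rope malfunctions}; {Power feeder offline}; {Right limit switch trips}; {Aft position sensor is inoperative}; {#2 hoist motor 2 is inoperative, Gearbox 2 faulted, Left manual crank 2 failed}.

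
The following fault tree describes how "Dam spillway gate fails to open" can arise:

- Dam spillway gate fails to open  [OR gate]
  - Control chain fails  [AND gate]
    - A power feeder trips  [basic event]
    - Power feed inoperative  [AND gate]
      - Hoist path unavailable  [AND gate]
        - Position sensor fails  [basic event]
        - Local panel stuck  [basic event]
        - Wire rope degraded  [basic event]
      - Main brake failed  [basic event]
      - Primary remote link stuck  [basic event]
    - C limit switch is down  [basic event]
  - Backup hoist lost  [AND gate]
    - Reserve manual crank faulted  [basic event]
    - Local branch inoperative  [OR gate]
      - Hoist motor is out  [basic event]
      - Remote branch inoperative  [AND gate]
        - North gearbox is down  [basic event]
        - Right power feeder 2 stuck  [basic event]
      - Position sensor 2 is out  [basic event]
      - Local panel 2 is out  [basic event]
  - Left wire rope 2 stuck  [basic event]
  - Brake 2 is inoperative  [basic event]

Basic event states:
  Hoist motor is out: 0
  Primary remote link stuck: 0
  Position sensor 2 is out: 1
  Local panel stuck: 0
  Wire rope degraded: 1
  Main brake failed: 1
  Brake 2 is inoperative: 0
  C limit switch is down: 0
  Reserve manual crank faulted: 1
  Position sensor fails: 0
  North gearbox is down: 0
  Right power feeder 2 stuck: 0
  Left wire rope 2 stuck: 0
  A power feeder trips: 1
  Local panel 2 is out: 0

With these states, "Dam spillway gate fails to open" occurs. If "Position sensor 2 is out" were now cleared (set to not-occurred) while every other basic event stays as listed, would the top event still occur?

Counterfactual: set "Position sensor 2 is out" to not occurred.
Hoist path unavailable [AND]: Position sensor fails=not, Local panel stuck=not, Wire rope degraded=occurs → not all inputs occur → does not occur.
Power feed inoperative [AND]: Hoist path unavailable=not, Main brake failed=occurs, Primary remote link stuck=not → not all inputs occur → does not occur.
Control chain fails [AND]: A power feeder trips=occurs, Power feed inoperative=not, C limit switch is down=not → not all inputs occur → does not occur.
Remote branch inoperative [AND]: North gearbox is down=not, Right power feeder 2 stuck=not → not all inputs occur → does not occur.
Local branch inoperative [OR]: Hoist motor is out=not, Remote branch inoperative=not, Position sensor 2 is out=not, Local panel 2 is out=not → no input occurs → does not occur.
Backup hoist lost [AND]: Reserve manual crank faulted=occurs, Local branch inoperative=not → not all inputs occur → does not occur.
Dam spillway gate fails to open [OR]: Control chain fails=not, Backup hoist lost=not, Left wire rope 2 stuck=not, Brake 2 is inoperative=not → no input occurs → does not occur.

No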